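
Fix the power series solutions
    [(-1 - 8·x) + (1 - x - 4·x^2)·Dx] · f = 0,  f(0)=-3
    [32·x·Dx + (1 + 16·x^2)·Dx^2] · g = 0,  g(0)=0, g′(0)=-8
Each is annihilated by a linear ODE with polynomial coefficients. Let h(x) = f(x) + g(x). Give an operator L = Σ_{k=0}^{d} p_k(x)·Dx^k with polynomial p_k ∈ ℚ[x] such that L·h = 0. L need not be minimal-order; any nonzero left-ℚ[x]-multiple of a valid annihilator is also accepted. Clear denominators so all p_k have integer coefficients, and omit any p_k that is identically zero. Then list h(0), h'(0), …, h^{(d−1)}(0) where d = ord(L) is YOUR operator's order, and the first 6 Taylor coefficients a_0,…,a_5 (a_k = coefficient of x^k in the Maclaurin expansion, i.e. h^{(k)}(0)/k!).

f: a_k = -3, -3, -15, -27, -87, -195, …
g: a_k = 0, -8, 0, 128/3, 0, -2048/5, …
h₀=f+g: left-lcm gives L₀, ord ≤ 3.
L = (-160 + 640·x + 14848·x^2 + 36864·x^3 + 178176·x^4 + 98304·x^6)·Dx + (43 + 336·x + 16·x^2 + 3072·x^3 + 35072·x^4 + 124928·x^5 + 12288·x^6 + 98304·x^7)·Dx^2 + (-5 - 23·x - 272·x^2 - 16·x^3 - 2368·x^4 + 5888·x^5 + 12288·x^6 + 4096·x^7 + 16384·x^8)·Dx^3  (order 3).
h: a_k = -3, -11, -15, 47/3, -87, -3023/5, …
ICs: h(0) = -3, h′(0) = -11, h′′(0) = -30.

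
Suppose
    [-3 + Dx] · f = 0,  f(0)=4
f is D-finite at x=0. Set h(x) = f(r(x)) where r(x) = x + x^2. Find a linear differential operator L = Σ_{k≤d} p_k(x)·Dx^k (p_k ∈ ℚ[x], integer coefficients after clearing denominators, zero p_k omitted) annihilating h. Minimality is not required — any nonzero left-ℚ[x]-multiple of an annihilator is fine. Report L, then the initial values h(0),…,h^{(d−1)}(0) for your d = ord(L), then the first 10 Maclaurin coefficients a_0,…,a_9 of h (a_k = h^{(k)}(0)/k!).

f: a_k = 4, 12, 18, 18, 27/2, 81/10, 81/20, 243/140, 729/1120, 243/1120, …
Substitute x→r, Dx→(1/r')Dx; clear ⇒ L₀.
L = (-3 - 6·x) + Dx  (order 1).
h: a_k = 4, 12, 30, 54, 171/2, 1161/10, 2871/20, 4509/28, 188217/1120, 182979/1120, …
ICs: h(0) = 4.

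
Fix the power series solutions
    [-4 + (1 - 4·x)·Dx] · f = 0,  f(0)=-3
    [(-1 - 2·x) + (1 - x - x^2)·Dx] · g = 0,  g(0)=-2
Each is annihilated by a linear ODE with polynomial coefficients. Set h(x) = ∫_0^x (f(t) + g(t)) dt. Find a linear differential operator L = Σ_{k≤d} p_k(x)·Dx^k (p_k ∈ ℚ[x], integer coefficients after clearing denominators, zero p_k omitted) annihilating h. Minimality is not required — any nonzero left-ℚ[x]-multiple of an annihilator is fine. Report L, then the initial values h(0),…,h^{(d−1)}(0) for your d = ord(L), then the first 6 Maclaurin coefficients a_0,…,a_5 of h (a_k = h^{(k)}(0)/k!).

f: a_k = -3, -12, -48, -192, -768, -3072, …
g: a_k = -2, -2, -4, -6, -10, -16, …
Weyl lclm of L_f,L_g ⇒ L₀ (ord ≤ 2).
h=∫h₀ ⇒ L = L₀·Dx.
L = (-16 - 72·x + 24·x^2 - 32·x^3)·Dx + (28 - 38·x - 54·x^2 + 16·x^3 - 64·x^4)·Dx^2 + (-3 + 17·x - 23·x^2 + 14·x^3 - 4·x^4 - 16·x^5)·Dx^3  (order 3).
h: a_k = 0, -5, -7, -52/3, -99/2, -778/5, …
ICs: h(0) = 0, h′(0) = -5, h′′(0) = -14.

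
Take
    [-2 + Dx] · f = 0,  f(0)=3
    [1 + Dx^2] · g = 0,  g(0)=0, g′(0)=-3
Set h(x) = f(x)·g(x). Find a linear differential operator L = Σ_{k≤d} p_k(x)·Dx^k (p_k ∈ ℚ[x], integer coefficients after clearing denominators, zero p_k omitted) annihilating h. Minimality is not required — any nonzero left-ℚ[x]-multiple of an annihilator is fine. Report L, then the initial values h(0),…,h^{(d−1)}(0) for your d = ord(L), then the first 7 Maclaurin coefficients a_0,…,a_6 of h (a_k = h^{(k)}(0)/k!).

f: a_k = 3, 6, 6, 4, 2, 4/5, 4/15, …
g: a_k = 0, -3, 0, 1/2, 0, -1/40, 0, …
L₀ := L_f ⊗_s L_g (sym. prod.), ord ≤ 2.
L = 5 - 4·Dx + Dx^2  (order 2).
h: a_k = 0, -9, -18, -33/2, -9, -123/40, -11/20, …
ICs: h(0) = 0, h′(0) = -9.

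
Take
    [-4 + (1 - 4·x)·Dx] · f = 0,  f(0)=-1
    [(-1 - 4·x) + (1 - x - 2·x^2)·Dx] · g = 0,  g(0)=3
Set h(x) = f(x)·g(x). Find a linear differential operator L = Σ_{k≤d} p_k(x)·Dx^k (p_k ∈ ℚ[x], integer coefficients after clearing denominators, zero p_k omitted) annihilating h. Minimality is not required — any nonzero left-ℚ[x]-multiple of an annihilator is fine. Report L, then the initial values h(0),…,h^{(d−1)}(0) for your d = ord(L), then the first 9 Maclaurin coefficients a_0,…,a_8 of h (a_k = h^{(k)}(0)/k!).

f: a_k = -1, -4, -16, -64, -256, -1024, -4096, -16384, -65536, …
g: a_k = 3, 3, 9, 15, 33, 63, 129, 255, 513, …
Product ⇒ symmetric product L₀, ord ≤ 1.
L = (-5 + 4·x + 24·x^2) + (1 - 5·x + 2·x^2 + 8·x^3)·Dx  (order 1).
h: a_k = -3, -15, -69, -291, -1197, -4851, -19533, -78387, -314061, …
ICs: h(0) = -3.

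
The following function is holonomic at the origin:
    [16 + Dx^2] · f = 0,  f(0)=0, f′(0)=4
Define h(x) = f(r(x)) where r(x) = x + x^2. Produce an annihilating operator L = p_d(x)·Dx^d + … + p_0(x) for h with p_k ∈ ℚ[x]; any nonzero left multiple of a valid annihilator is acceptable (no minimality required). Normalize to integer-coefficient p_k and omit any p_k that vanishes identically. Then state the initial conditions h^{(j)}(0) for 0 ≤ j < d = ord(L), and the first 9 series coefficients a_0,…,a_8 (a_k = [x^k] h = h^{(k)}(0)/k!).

f: a_k = 0, 4, 0, -32/3, 0, 128/15, 0, -1024/315, 0, …
f∘r: x↦r, Dx↦Dx/r' in L_f ⇒ L₀.
L = (16 + 96·x + 192·x^2 + 128·x^3) - 2·Dx + (1 + 2·x)·Dx^2  (order 2).
h: a_k = 0, 4, 4, -32/3, -32, -352/15, 32, 25856/315, 2816/45, …
ICs: h(0) = 0, h′(0) = 4.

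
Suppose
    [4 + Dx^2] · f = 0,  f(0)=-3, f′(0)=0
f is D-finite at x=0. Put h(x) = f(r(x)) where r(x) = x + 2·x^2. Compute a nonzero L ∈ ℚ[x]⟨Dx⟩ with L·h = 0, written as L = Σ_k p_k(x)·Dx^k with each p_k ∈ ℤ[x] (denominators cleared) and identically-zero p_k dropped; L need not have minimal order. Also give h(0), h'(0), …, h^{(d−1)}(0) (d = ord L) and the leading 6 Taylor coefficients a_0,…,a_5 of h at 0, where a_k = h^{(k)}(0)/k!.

L = (4 + 48·x + 192·x^2 + 256·x^3) - 4·Dx + (1 + 4·x)·Dx^2  (order 2).
h: a_k = -3, 0, 6, 24, 22, -16, …
ICs: h(0) = -3, h′(0) = 0.

f: a_k = -3, 0, 6, 0, -2, 0, …
Change of var in L_f (x↦r) gives L₀.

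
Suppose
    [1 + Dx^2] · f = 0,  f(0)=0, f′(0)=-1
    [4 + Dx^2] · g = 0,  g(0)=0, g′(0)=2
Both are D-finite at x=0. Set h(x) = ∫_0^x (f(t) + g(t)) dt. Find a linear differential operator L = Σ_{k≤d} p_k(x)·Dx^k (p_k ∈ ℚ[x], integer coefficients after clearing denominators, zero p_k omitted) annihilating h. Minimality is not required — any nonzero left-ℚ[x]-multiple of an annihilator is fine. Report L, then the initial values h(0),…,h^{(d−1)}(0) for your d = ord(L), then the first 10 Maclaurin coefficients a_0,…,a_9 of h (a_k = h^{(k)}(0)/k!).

f: a_k = 0, -1, 0, 1/6, 0, -1/120, 0, 1/5040, 0, -1/362880, …
g: a_k = 0, 2, 0, -4/3, 0, 4/15, 0, -8/315, 0, 4/2835, …
f+g: L₀ = lclm(L_f,L_g), ord ≤ 2+2.
h=∫h₀ ⇒ L = L₀·Dx.
L = 4·Dx + 5·Dx^3 + Dx^5  (order 5).
h: a_k = 0, 0, 1/2, 0, -7/24, 0, 31/720, 0, -127/40320, 0, …
ICs: h(0) = 0, h′(0) = 0, h′′(0) = 1, h′′′(0) = 0, h′′′′(0) = -7.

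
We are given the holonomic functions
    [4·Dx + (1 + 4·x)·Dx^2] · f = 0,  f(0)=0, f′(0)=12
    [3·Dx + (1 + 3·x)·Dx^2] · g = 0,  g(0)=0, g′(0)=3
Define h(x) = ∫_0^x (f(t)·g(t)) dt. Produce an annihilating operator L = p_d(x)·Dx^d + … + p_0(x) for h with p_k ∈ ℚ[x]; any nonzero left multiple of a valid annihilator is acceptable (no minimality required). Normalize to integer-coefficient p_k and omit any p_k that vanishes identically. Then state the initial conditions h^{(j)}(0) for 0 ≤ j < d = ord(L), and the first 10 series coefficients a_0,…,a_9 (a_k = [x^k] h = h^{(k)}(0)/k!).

L = (600 + 4032·x + 6912·x^2)·Dx^2 + (854 + 8808·x + 30240·x^2 + 34560·x^3)·Dx^3 + (172 + 2380·x + 12312·x^2 + 28224·x^3 + 24192·x^4)·Dx^4 + (7 + 122·x + 847·x^2 + 2928·x^3 + 5040·x^4 + 3456·x^5)·Dx^5  (order 5).
h: a_k = 0, 0, 0, 12, -63/2, 408/5, -441/2, 21762/35, -36393/20, 38480/7, …
ICs: h(0) = 0, h′(0) = 0, h′′(0) = 0, h′′′(0) = 72, h′′′′(0) = -756.

f: a_k = 0, 12, -24, 64, -192, 3072/5, -2048, 49152/7, -24576, 262144/3, …
g: a_k = 0, 3, -9/2, 9, -81/4, 243/5, -243/2, 2187/7, -6561/8, 2187, …
L₀ := L_f ⊗_s L_g (sym. prod.), ord ≤ 4.
h=∫h₀ ⇒ L = L₀·Dx.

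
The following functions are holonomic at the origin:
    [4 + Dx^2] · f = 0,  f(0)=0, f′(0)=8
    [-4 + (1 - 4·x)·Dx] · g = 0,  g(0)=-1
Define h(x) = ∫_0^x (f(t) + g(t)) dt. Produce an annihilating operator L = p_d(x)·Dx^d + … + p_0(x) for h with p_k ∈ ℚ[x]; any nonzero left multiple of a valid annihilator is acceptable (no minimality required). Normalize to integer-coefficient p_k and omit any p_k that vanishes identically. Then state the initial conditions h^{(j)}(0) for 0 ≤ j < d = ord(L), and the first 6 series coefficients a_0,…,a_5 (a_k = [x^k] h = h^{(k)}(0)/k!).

f: a_k = 0, 8, 0, -16/3, 0, 16/15, …
g: a_k = -1, -4, -16, -64, -256, -1024, …
L₀ := lclm(L_f,L_g); ord L₀ ≤ 2+1.
Integrate: L := L₀·Dx.
L = (-400 + 128·x - 256·x^2)·Dx + (36 - 176·x + 192·x^2 - 256·x^3)·Dx^2 + (-100 + 32·x - 64·x^2)·Dx^3 + (9 - 44·x + 48·x^2 - 64·x^3)·Dx^4  (order 4).
h: a_k = 0, -1, 2, -16/3, -52/3, -256/5, …
ICs: h(0) = 0, h′(0) = -1, h′′(0) = 4, h′′′(0) = -32.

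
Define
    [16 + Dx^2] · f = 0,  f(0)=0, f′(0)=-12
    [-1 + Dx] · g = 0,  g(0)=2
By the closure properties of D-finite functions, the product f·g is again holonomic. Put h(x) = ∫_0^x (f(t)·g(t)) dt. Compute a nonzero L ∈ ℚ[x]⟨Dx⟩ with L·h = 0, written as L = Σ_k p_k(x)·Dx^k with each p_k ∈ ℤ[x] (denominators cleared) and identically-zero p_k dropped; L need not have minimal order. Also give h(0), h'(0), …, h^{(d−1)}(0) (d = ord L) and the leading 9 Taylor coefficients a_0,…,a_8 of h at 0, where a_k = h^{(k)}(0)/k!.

f: a_k = 0, -12, 0, 32, 0, -128/5, 0, 1024/105, 0, …
g: a_k = 2, 2, 1, 1/3, 1/12, 1/60, 1/360, 1/2520, 1/20160, …
Product ⇒ symmetric product L₀, ord ≤ 2.
h=∫h₀ ⇒ L = L₀·Dx.
L = 17·Dx - 2·Dx^2 + Dx^3  (order 3).
h: a_k = 0, 0, -12, -8, 13, 12, -101/30, -611/105, -727/1680, …
ICs: h(0) = 0, h′(0) = 0, h′′(0) = -24.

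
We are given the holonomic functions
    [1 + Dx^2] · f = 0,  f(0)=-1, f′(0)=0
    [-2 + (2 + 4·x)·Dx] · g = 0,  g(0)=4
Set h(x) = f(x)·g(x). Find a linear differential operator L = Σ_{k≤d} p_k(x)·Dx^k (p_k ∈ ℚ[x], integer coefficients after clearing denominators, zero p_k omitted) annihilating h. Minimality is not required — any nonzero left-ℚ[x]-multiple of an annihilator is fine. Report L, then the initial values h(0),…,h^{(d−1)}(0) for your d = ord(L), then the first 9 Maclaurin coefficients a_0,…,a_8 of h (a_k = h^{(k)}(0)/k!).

L = (4 + 4·x + 4·x^2) + (-2 - 4·x)·Dx + (1 + 4·x + 4·x^2)·Dx^2  (order 2).
h: a_k = -4, -4, 4, 0, 4/3, -8/3, 184/45, -296/45, 3428/315, …
ICs: h(0) = -4, h′(0) = -4.

f: a_k = -1, 0, 1/2, 0, -1/24, 0, 1/720, 0, -1/40320, …
g: a_k = 4, 4, -2, 2, -5/2, 7/2, -21/4, 33/4, -429/32, …
f·g: L₀ = L_f ⊗_s L_g, ord ≤ 2·1.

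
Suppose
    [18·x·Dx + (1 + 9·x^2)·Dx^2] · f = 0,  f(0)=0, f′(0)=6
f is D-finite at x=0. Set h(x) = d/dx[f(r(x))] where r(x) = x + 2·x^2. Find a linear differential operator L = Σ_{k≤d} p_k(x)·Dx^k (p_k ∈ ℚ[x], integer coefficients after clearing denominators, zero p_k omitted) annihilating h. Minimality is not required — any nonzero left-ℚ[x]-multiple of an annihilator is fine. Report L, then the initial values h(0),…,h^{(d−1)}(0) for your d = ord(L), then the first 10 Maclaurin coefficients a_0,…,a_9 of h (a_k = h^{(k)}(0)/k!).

L = (-4 + 18·x + 144·x^2 + 432·x^3 + 432·x^4) + (1 + 4·x + 9·x^2 + 72·x^3 + 180·x^4 + 144·x^5)·Dx  (order 1).
h: a_k = 6, 24, -54, -432, -594, 4968, 22842, -7776, -363042, -931176, …
ICs: h(0) = 6.

f: a_k = 0, 6, 0, -18, 0, 486/5, 0, -4374/7, 0, 4374, …
Change of var in L_f (x↦r) gives L₀.
Differentiate: ansatz ord ≤ ord L₀ ⇒ L.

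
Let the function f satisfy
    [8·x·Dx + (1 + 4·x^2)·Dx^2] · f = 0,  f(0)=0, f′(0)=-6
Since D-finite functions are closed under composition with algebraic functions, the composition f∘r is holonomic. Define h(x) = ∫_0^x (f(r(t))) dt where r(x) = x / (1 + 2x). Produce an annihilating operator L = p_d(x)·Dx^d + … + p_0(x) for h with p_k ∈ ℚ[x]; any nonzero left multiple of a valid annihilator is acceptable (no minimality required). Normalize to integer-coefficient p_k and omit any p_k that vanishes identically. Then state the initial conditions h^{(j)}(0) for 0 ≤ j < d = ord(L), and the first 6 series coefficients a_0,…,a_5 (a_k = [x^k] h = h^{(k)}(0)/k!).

f: a_k = 0, -6, 0, 8, 0, -96/5, …
h₀=f(r): pull back L_f along r ⇒ L₀.
h=∫h₀ ⇒ L = L₀·Dx.
L = (4 + 16·x)·Dx^2 + (1 + 4·x + 8·x^2)·Dx^3  (order 3).
h: a_k = 0, 0, -3, 4, -4, 0, …
ICs: h(0) = 0, h′(0) = 0, h′′(0) = -6.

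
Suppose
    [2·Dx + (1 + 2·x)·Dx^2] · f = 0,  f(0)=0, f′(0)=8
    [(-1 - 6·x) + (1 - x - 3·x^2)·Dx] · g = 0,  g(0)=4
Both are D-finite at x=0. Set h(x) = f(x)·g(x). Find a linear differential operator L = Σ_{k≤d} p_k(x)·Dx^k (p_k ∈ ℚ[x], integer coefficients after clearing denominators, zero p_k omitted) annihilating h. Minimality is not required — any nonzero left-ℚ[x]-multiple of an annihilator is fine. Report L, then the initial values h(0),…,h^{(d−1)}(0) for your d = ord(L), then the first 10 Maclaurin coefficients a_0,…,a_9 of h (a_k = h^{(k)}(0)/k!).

L = (8 + 24·x) + (18·x + 30·x^2)·Dx + (-1 - x + 5·x^2 + 6·x^3)·Dx^2  (order 2).
h: a_k = 0, 32, 0, 416/3, 224/3, 8896/15, 3232/5, 95136/35, 145088/35, 4161184/315, …
ICs: h(0) = 0, h′(0) = 32.

f: a_k = 0, 8, -8, 32/3, -16, 128/5, -128/3, 512/7, -128, 2048/9, …
g: a_k = 4, 4, 16, 28, 76, 160, 388, 868, 2032, 4636, …
L₀ := L_f ⊗_s L_g (sym. prod.), ord ≤ 2.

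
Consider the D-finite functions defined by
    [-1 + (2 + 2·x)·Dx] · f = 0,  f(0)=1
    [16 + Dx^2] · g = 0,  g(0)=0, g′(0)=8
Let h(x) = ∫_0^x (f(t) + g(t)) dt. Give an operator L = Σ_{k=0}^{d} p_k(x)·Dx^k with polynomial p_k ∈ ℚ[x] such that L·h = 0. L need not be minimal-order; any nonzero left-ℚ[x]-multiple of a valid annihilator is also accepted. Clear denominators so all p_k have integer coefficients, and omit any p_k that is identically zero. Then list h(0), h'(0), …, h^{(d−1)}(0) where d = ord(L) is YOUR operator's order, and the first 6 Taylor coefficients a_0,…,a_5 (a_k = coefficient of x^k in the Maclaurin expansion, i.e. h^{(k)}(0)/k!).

L = (-1072 - 2048·x - 1024·x^2)·Dx + (2016 + 6112·x + 6144·x^2 + 2048·x^3)·Dx^2 + (-67 - 128·x - 64·x^2)·Dx^3 + (126 + 382·x + 384·x^2 + 128·x^3)·Dx^4  (order 4).
h: a_k = 0, 1, 17/4, -1/24, -1021/192, -1/128, …
ICs: h(0) = 0, h′(0) = 1, h′′(0) = 17/2, h′′′(0) = -1/4.

f: a_k = 1, 1/2, -1/8, 1/16, -5/128, 7/256, …
g: a_k = 0, 8, 0, -64/3, 0, 256/15, …
h₀=f+g: left-lcm gives L₀, ord ≤ 3.
h=∫₀ˣh₀: take L = L₀·Dx.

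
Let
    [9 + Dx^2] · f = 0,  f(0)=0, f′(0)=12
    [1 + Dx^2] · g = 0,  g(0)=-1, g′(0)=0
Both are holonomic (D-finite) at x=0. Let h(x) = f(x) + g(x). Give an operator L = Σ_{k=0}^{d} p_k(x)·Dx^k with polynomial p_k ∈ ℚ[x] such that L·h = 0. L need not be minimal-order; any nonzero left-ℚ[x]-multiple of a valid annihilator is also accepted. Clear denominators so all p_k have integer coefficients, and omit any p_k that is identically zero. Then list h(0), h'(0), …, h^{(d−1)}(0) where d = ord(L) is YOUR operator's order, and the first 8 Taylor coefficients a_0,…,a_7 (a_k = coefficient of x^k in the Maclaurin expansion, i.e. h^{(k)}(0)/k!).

L = 9 + 10·Dx^2 + Dx^4  (order 4).
h: a_k = -1, 12, 1/2, -18, -1/24, 81/10, 1/720, -243/140, …
ICs: h(0) = -1, h′(0) = 12, h′′(0) = 1, h′′′(0) = -108.

f: a_k = 0, 12, 0, -18, 0, 81/10, 0, -243/140, …
g: a_k = -1, 0, 1/2, 0, -1/24, 0, 1/720, 0, …
L₀ := lclm(L_f,L_g); ord L₀ ≤ 2+2.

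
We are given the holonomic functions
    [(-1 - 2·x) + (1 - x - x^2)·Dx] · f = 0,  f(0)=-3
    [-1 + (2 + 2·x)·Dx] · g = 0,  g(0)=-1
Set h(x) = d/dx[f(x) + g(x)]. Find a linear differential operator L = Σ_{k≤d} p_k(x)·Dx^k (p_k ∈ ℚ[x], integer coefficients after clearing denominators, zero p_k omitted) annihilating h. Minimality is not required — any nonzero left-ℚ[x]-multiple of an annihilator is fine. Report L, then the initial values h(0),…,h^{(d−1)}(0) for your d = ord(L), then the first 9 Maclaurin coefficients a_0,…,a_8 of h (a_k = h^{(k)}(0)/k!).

f: a_k = -3, -3, -6, -9, -15, -24, -39, -63, -102, …
g: a_k = -1, -1/2, 1/8, -1/16, 5/128, -7/256, 21/1024, -33/2048, 429/32768, …
f+g: L₀ = lclm(L_f,L_g), ord ≤ 1+1.
h=h₀': d/dx-closure on L₀ ⇒ L.
L = (-48 - 138·x - 156·x^2 - 84·x^3 - 30·x^4) + (-69 - 336·x - 615·x^2 - 576·x^3 - 321·x^4 - 90·x^5)·Dx + (18 + 42·x + 6·x^2 - 82·x^3 - 126·x^4 - 82·x^5 - 20·x^6)·Dx^2  (order 2).
h: a_k = -7/2, -47/4, -435/16, -1915/32, -30755/256, -119745/512, -903399/2048, -3341907/4096, -97327395/65536, …
ICs: h(0) = -7/2, h′(0) = -47/4.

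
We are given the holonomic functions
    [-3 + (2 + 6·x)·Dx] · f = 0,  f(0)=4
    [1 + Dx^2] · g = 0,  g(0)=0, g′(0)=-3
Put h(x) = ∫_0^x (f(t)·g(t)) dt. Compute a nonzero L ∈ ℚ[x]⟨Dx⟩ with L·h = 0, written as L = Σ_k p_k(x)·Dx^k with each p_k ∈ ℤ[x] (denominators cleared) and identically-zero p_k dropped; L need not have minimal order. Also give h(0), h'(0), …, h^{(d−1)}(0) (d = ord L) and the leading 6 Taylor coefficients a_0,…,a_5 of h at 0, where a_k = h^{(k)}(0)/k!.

f: a_k = 4, 6, -9/2, 27/4, -405/32, 1701/64, …
g: a_k = 0, -3, 0, 1/2, 0, -1/40, …
Product ⇒ symmetric product L₀, ord ≤ 2.
h=∫h₀ ⇒ L = L₀·Dx.
L = (31 + 24·x + 36·x^2)·Dx + (-12 - 36·x)·Dx^2 + (4 + 24·x + 36·x^2)·Dx^3  (order 3).
h: a_k = 0, 0, -6, -6, 31/8, -69/20, …
ICs: h(0) = 0, h′(0) = 0, h′′(0) = -12.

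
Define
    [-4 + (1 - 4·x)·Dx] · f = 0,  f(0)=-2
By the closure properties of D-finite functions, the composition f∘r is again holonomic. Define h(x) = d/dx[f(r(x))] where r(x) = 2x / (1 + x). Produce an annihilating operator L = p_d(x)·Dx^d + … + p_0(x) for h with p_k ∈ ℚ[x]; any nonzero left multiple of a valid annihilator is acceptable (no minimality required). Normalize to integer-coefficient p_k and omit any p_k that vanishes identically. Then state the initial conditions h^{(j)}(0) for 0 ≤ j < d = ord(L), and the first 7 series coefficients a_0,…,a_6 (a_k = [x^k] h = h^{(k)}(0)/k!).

f: a_k = -2, -8, -32, -128, -512, -2048, -8192, …
f∘r: x↦r, Dx↦Dx/r' in L_f ⇒ L₀.
Differentiate: ansatz ord ≤ ord L₀ ⇒ L.
L = 14 + (-1 + 7·x)·Dx  (order 1).
h: a_k = -16, -224, -2352, -21952, -192080, -1613472, -13176688, …
ICs: h(0) = -16.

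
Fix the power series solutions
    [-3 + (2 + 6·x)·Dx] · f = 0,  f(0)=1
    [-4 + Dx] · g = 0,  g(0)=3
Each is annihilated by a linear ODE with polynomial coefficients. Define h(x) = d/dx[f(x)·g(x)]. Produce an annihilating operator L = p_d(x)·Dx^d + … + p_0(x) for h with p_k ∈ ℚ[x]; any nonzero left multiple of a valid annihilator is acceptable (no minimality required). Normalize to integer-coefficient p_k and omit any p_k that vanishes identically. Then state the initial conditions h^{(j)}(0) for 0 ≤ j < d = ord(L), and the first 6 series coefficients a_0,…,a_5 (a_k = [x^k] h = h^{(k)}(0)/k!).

f: a_k = 1, 3/2, -9/8, 27/16, -405/128, 1701/256, …
g: a_k = 3, 12, 24, 32, 32, 128/5, …
f·g: L₀ = L_f ⊗_s L_g, ord ≤ 1·1.
Differentiate: ansatz ord ≤ ord L₀ ⇒ L.
L = (103 + 528·x + 576·x^2) + (-22 - 114·x - 144·x^2)·Dx  (order 1).
h: a_k = 33/2, 309/4, 2859/16, 8161/32, 76883/256, 497863/2560, …
ICs: h(0) = 33/2.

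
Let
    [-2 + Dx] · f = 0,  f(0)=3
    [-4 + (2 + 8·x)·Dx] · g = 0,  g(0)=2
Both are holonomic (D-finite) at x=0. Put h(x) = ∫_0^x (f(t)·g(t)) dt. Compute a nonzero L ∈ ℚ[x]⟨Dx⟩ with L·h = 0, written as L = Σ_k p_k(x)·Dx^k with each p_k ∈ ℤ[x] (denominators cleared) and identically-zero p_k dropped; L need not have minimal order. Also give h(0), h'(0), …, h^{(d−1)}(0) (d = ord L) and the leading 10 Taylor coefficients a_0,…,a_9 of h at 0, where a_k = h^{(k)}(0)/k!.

f: a_k = 3, 6, 6, 4, 2, 4/5, 4/15, 8/105, 2/105, 4/945, …
g: a_k = 2, 4, -4, 8, -20, 56, -168, 528, -1716, 5720, …
h₀=f·g: eliminate ⇒ L₀, order ≤ 1·1.
h=∫h₀ ⇒ L = L₀·Dx.
L = (-4 - 8·x)·Dx + (1 + 4·x)·Dx^2  (order 2).
h: a_k = 0, 6, 12, 8, 8, -16/5, 224/15, -3904/105, 11104/105, -293824/945, …
ICs: h(0) = 0, h′(0) = 6.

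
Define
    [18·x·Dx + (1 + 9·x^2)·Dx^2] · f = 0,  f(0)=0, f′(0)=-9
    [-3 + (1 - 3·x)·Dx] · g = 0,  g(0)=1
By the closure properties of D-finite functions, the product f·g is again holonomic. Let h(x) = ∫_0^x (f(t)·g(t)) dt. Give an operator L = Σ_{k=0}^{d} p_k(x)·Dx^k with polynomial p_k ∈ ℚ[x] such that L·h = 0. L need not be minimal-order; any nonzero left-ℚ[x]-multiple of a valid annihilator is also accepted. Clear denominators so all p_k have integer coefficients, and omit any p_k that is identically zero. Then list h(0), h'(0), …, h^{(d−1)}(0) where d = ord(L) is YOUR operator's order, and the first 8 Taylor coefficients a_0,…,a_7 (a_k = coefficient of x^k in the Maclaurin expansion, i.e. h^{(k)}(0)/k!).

L = 54·x·Dx + (6 - 18·x + 108·x^2)·Dx^2 + (-1 + 3·x - 9·x^2 + 27·x^3)·Dx^3  (order 3).
h: a_k = 0, 0, -9/2, -9, -27/2, -162/5, -1053/10, -9477/35, …
ICs: h(0) = 0, h′(0) = 0, h′′(0) = -9.

f: a_k = 0, -9, 0, 27, 0, -729/5, 0, 6561/7, …
g: a_k = 1, 3, 9, 27, 81, 243, 729, 2187, …
Sym-product of L_f,L_g gives L₀ (≤ ord 2).
Integrate: L := L₀·Dx.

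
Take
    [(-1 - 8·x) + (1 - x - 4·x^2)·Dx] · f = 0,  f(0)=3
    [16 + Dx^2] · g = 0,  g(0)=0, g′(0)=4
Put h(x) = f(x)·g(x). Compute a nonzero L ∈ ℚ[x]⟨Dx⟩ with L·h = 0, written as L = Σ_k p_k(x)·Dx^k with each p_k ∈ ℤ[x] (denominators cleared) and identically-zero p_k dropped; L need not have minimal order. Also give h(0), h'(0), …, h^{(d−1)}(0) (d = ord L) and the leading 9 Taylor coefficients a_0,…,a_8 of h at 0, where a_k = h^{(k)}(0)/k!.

L = (-8 + 16·x + 64·x^2) + (2 + 16·x)·Dx + (-1 + x + 4·x^2)·Dx^2  (order 2).
h: a_k = 0, 12, 12, 28, 76, 1068/5, 2588/5, 143036/105, 360428/105, …
ICs: h(0) = 0, h′(0) = 12.

f: a_k = 3, 3, 15, 27, 87, 195, 543, 1323, 3495, …
g: a_k = 0, 4, 0, -32/3, 0, 128/15, 0, -1024/315, 0, …
Product ⇒ symmetric product L₀, ord ≤ 2.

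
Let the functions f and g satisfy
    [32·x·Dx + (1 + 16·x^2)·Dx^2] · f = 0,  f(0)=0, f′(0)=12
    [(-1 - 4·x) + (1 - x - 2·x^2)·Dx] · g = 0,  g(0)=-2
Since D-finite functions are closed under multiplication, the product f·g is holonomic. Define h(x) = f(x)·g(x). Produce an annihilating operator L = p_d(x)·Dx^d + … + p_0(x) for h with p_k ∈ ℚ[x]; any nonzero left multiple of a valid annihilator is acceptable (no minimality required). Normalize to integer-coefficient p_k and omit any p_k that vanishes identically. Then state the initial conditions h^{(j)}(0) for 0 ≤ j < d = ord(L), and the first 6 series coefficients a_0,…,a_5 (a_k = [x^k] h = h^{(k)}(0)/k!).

f: a_k = 0, 12, 0, -64, 0, 3072/5, …
g: a_k = -2, -2, -6, -10, -22, -42, …
L₀ := L_f ⊗_s L_g (sym. prod.), ord ≤ 2.
L = (4 + 32·x + 192·x^2) + (2 - 24·x + 64·x^2 + 192·x^3)·Dx + (-1 + x - 14·x^2 + 16·x^3 + 32·x^4)·Dx^2  (order 2).
h: a_k = 0, -24, -24, 56, 8, -5544/5, …
ICs: h(0) = 0, h′(0) = -24.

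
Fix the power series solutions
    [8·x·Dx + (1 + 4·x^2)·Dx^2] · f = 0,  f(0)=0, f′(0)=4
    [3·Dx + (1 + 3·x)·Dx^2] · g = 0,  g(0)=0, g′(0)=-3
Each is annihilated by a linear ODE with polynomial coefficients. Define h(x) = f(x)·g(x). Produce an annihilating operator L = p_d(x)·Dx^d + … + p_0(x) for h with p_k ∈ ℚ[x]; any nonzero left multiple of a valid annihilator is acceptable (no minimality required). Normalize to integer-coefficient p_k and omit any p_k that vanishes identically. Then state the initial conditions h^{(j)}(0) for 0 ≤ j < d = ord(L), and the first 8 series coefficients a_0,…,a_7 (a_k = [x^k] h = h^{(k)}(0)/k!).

L = (1632 + 8496·x + 23040·x^2 + 110016·x^3 + 207360·x^4 + 269568·x^5 + 82944·x^7)·Dx + (418 + 6672·x + 44112·x^2 + 151488·x^3 + 393984·x^4 + 642816·x^5 + 725760·x^6 + 82944·x^7 + 290304·x^8)·Dx^2 + (204 + 1844·x + 12096·x^2 + 47408·x^3 + 122880·x^4 + 240192·x^5 + 331776·x^6 + 361728·x^7 + 82944·x^8 + 165888·x^9)·Dx^3 + (25 + 246·x + 1217·x^2 + 4128·x^3 + 10624·x^4 + 22080·x^5 + 34272·x^6 + 41472·x^7 + 43776·x^8 + 13824·x^9 + 20736·x^10)·Dx^4  (order 4).
h: a_k = 0, 0, -12, 18, -20, 57, -924/5, 2178/5, …
ICs: h(0) = 0, h′(0) = 0, h′′(0) = -24, h′′′(0) = 108.

f: a_k = 0, 4, 0, -16/3, 0, 64/5, 0, -256/7, …
g: a_k = 0, -3, 9/2, -9, 81/4, -243/5, 243/2, -2187/7, …
Product ⇒ symmetric product L₀, ord ≤ 4.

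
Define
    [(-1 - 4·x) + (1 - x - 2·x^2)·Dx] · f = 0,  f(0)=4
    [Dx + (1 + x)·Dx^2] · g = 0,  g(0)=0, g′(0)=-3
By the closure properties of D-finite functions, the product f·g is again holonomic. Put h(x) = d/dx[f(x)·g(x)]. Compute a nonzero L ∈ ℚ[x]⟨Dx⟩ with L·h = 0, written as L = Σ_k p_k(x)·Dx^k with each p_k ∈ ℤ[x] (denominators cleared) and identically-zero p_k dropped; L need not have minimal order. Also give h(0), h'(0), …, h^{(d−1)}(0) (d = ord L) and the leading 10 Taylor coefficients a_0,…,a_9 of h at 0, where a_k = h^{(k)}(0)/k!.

f: a_k = 4, 4, 12, 20, 44, 84, 172, 340, 684, 1364, …
g: a_k = 0, -3, 3/2, -1, 3/4, -3/5, 1/2, -3/7, 3/8, -1/3, …
Sym-product of L_f,L_g gives L₀ (≤ ord 2).
Differentiate: ansatz ord ≤ ord L₀ ⇒ L.
L = (72 + 180·x + 144·x^2) + (13 + 93·x + 192·x^2 + 112·x^3)·Dx + (-5 - 8·x + 15·x^2 + 34·x^3 + 16·x^4)·Dx^2  (order 2).
h: a_k = -12, -12, -102, -172, -567, -5922/5, -14907/5, -45876/7, -1053597/70, -695017/21, …
ICs: h(0) = -12, h′(0) = -12.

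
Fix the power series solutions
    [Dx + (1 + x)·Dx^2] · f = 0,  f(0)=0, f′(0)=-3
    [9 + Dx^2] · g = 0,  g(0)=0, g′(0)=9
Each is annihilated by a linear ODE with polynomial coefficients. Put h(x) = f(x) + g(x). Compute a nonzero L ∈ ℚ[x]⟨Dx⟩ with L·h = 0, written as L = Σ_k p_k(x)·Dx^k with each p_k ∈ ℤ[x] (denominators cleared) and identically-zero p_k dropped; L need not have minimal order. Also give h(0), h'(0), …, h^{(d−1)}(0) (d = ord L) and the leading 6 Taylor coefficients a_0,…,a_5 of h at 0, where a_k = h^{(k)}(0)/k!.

f: a_k = 0, -3, 3/2, -1, 3/4, -3/5, …
g: a_k = 0, 9, 0, -27/2, 0, 243/40, …
h₀=f+g: left-lcm gives L₀, ord ≤ 4.
L = (135 + 162·x + 81·x^2)·Dx + (99 + 261·x + 243·x^2 + 81·x^3)·Dx^2 + (15 + 18·x + 9·x^2)·Dx^3 + (11 + 29·x + 27·x^2 + 9·x^3)·Dx^4  (order 4).
h: a_k = 0, 6, 3/2, -29/2, 3/4, 219/40, …
ICs: h(0) = 0, h′(0) = 6, h′′(0) = 3, h′′′(0) = -87.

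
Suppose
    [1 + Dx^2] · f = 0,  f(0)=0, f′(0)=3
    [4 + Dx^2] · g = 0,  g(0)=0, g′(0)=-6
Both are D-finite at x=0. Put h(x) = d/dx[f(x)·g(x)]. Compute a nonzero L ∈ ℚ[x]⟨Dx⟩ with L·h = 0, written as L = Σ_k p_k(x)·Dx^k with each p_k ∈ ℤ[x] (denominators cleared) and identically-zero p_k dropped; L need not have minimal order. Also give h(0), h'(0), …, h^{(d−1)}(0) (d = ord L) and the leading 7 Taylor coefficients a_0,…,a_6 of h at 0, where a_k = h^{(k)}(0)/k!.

f: a_k = 0, 3, 0, -1/2, 0, 1/40, 0, …
g: a_k = 0, -6, 0, 4, 0, -4/5, 0, …
Product ⇒ symmetric product L₀, ord ≤ 4.
Derive L from L₀ (diff closure).
L = 9 + 10·Dx^2 + Dx^4  (order 4).
h: a_k = 0, -36, 0, 60, 0, -273/10, 0, …
ICs: h(0) = 0, h′(0) = -36, h′′(0) = 0, h′′′(0) = 360.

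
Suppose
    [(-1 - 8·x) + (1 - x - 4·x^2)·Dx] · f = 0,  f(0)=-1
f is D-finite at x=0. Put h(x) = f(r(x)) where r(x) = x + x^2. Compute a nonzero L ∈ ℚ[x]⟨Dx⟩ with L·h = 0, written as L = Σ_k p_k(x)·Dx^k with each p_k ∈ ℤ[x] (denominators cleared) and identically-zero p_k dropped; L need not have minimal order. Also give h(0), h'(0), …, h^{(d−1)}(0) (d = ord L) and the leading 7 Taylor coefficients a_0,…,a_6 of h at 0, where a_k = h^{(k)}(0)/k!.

f: a_k = -1, -1, -5, -9, -29, -65, -181, …
f∘r: x↦r, Dx↦Dx/r' in L_f ⇒ L₀.
L = (1 + 10·x + 24·x^2 + 16·x^3) + (-1 + x + 5·x^2 + 8·x^3 + 4·x^4)·Dx  (order 1).
h: a_k = -1, -1, -6, -19, -61, -208, -689, …
ICs: h(0) = -1.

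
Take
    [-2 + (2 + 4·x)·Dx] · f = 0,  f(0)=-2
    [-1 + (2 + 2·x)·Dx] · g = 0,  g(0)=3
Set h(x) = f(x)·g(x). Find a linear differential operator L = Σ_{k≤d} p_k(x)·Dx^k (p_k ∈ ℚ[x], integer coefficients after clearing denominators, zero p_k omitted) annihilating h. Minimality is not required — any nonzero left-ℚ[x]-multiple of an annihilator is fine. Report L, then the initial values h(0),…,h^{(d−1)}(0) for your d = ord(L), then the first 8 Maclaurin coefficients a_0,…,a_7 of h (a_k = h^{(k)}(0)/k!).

f: a_k = -2, -2, 1, -1, 5/4, -7/4, 21/8, -33/8, …
g: a_k = 3, 3/2, -3/8, 3/16, -15/128, 21/256, -63/1024, 99/2048, …
L₀ := L_f ⊗_s L_g (sym. prod.), ord ≤ 1.
L = (-3 - 4·x) + (2 + 6·x + 4·x^2)·Dx  (order 1).
h: a_k = -6, -9, 3/4, -9/8, 111/64, -351/128, 2271/512, -7497/1024, …
ICs: h(0) = -6.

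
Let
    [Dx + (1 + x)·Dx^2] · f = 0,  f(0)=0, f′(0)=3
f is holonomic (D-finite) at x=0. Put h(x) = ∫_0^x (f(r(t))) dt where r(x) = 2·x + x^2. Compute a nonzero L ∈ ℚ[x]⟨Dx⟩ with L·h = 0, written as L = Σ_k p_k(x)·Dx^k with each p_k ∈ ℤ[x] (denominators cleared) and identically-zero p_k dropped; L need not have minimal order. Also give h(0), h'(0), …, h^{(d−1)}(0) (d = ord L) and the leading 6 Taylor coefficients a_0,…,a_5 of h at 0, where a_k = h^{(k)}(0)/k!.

f: a_k = 0, 3, -3/2, 1, -3/4, 3/5, …
h₀=f(r): pull back L_f along r ⇒ L₀.
h=∫h₀ ⇒ L = L₀·Dx.
L = Dx^2 + (1 + x)·Dx^3  (order 3).
h: a_k = 0, 0, 3, -1, 1/2, -3/10, …
ICs: h(0) = 0, h′(0) = 0, h′′(0) = 6.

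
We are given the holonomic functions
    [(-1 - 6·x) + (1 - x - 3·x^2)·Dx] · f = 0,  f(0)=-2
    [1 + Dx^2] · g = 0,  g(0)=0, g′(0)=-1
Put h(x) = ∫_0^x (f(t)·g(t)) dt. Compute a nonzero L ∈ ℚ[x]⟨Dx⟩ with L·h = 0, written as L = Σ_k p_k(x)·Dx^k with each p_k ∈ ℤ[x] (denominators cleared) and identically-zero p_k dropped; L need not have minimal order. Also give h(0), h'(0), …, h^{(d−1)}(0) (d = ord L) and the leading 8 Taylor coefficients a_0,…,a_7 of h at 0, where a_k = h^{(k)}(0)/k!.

f: a_k = -2, -2, -8, -14, -38, -80, -194, -434, …
g: a_k = 0, -1, 0, 1/6, 0, -1/120, 0, 1/5040, …
Sym-product of L_f,L_g gives L₀ (≤ ord 2).
h=∫₀ˣh₀: take L = L₀·Dx.
L = (5 + x + 3·x^2)·Dx + (2 + 12·x)·Dx^2 + (-1 + x + 3·x^2)·Dx^3  (order 3).
h: a_k = 0, 0, 1, 2/3, 23/12, 41/15, 2201/360, 4661/420, …
ICs: h(0) = 0, h′(0) = 0, h′′(0) = 2.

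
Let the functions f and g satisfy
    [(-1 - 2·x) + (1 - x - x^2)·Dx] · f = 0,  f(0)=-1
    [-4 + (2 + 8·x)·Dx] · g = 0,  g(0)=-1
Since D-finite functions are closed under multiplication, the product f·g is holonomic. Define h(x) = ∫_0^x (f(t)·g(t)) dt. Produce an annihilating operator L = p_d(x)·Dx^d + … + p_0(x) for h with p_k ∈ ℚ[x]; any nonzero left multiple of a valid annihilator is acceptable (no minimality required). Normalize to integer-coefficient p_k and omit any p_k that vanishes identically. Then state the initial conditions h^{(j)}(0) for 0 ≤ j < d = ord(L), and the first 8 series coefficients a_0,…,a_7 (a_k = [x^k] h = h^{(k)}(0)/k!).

L = (3 + 4·x + 6·x^2)·Dx + (-1 - 3·x + 5·x^2 + 4·x^3)·Dx^2  (order 2).
h: a_k = 0, 1, 3/2, 2/3, 9/4, 1/5, 19/3, -45/7, …
ICs: h(0) = 0, h′(0) = 1.

f: a_k = -1, -1, -2, -3, -5, -8, -13, -21, …
g: a_k = -1, -2, 2, -4, 10, -28, 84, -264, …
h₀=f·g: eliminate ⇒ L₀, order ≤ 1·1.
Integrate: L := L₀·Dx.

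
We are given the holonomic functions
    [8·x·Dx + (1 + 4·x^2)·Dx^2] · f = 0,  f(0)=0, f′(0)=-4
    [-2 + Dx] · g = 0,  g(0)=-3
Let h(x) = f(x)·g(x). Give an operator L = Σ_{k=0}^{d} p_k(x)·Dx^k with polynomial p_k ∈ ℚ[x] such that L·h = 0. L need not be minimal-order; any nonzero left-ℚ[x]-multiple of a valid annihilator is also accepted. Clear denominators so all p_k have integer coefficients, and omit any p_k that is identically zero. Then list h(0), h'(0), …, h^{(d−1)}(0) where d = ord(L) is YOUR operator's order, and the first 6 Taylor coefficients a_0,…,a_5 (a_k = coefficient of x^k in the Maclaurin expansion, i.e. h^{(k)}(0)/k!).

L = (4 - 16·x + 16·x^2) + (-4 + 8·x - 16·x^2)·Dx + (1 + 4·x^2)·Dx^2  (order 2).
h: a_k = 0, 12, 24, 8, -16, 72/5, …
ICs: h(0) = 0, h′(0) = 12.

f: a_k = 0, -4, 0, 16/3, 0, -64/5, …
g: a_k = -3, -6, -6, -4, -2, -4/5, …
f·g: L₀ = L_f ⊗_s L_g, ord ≤ 2·1.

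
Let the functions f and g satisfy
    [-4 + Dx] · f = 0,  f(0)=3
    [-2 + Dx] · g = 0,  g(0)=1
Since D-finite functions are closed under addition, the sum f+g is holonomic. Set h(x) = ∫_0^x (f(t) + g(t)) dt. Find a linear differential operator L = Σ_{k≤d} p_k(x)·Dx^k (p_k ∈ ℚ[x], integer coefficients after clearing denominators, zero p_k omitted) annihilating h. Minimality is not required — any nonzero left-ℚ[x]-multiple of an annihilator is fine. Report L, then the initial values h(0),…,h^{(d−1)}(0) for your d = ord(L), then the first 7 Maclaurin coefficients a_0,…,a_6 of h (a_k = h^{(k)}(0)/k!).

f: a_k = 3, 12, 24, 32, 32, 128/5, 256/15, …
g: a_k = 1, 2, 2, 4/3, 2/3, 4/15, 4/45, …
L₀ := lclm(L_f,L_g); ord L₀ ≤ 1+1.
h=∫₀ˣh₀: take L = L₀·Dx.
L = 8·Dx - 6·Dx^2 + Dx^3  (order 3).
h: a_k = 0, 4, 7, 26/3, 25/3, 98/15, 194/45, …
ICs: h(0) = 0, h′(0) = 4, h′′(0) = 14.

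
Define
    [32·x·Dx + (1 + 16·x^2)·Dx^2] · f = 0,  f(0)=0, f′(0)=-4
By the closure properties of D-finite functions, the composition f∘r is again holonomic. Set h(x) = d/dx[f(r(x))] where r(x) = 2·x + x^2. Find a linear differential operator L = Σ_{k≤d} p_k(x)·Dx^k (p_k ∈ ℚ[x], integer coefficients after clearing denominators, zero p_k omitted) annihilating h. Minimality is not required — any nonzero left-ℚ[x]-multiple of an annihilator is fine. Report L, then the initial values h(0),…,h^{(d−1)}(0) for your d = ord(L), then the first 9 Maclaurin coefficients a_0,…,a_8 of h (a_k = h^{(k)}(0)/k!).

L = (-1 + 128·x + 256·x^2 + 192·x^3 + 48·x^4) + (1 + x + 64·x^2 + 128·x^3 + 80·x^4 + 16·x^5)·Dx  (order 1).
h: a_k = -8, -8, 512, 1024, -32128, -98176, 1982464, 8323072, -120080384, …
ICs: h(0) = -8.

f: a_k = 0, -4, 0, 64/3, 0, -1024/5, 0, 16384/7, 0, …
h₀=f(r): pull back L_f along r ⇒ L₀.
Derive L from L₀ (diff closure).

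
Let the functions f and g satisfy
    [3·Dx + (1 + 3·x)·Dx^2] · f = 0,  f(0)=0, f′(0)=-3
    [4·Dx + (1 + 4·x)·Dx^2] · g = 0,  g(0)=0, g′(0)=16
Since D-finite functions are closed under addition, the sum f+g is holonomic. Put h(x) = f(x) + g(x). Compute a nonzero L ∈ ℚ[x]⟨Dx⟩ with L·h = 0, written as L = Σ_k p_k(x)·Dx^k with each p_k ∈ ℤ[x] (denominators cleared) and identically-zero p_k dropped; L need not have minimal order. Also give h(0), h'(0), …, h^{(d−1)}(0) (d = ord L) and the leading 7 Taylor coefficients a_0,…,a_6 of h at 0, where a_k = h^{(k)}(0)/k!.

L = 24·Dx + (14 + 48·x)·Dx^2 + (1 + 7·x + 12·x^2)·Dx^3  (order 3).
h: a_k = 0, 13, -55/2, 229/3, -943/4, 3853/5, -15655/6, …
ICs: h(0) = 0, h′(0) = 13, h′′(0) = -55.

f: a_k = 0, -3, 9/2, -9, 81/4, -243/5, 243/2, …
g: a_k = 0, 16, -32, 256/3, -256, 4096/5, -8192/3, …
Sum ⇒ L₀ = lclm(L_f,L_g) in ℚ(x)⟨Dx⟩.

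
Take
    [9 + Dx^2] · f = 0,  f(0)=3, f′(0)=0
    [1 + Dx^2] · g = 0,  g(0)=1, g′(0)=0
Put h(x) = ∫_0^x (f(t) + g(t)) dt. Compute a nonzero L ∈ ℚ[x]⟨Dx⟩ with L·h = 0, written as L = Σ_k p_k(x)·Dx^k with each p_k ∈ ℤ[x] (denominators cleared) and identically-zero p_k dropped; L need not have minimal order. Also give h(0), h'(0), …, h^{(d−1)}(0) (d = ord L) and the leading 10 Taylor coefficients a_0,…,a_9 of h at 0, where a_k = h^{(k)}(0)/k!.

f: a_k = 3, 0, -27/2, 0, 81/8, 0, -243/80, 0, 2187/4480, 0, …
g: a_k = 1, 0, -1/2, 0, 1/24, 0, -1/720, 0, 1/40320, 0, …
Sum ⇒ L₀ = lclm(L_f,L_g) in ℚ(x)⟨Dx⟩.
h=∫₀ˣh₀: take L = L₀·Dx.
L = 9·Dx + 10·Dx^3 + Dx^5  (order 5).
h: a_k = 0, 4, 0, -14/3, 0, 61/30, 0, -547/1260, 0, 703/12960, …
ICs: h(0) = 0, h′(0) = 4, h′′(0) = 0, h′′′(0) = -28, h′′′′(0) = 0.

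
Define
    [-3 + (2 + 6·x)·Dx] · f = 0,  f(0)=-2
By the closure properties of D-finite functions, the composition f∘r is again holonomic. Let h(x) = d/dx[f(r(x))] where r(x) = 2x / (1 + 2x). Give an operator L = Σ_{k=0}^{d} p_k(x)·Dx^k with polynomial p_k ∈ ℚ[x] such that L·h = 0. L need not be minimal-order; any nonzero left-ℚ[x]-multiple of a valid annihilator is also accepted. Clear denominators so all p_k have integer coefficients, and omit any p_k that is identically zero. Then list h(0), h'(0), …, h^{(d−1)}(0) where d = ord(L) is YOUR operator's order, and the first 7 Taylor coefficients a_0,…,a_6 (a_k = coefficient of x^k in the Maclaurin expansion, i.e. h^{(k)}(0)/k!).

L = (-7 - 32·x) + (-1 - 10·x - 16·x^2)·Dx  (order 1).
h: a_k = -6, 42, -261, 1677, -45345/4, 318915/4, -4608345/8, …
ICs: h(0) = -6.

f: a_k = -2, -3, 9/4, -27/8, 405/64, -1701/128, 15309/512, …
Change of var in L_f (x↦r) gives L₀.
h₀' ⇒ L via d/dx closure of L₀.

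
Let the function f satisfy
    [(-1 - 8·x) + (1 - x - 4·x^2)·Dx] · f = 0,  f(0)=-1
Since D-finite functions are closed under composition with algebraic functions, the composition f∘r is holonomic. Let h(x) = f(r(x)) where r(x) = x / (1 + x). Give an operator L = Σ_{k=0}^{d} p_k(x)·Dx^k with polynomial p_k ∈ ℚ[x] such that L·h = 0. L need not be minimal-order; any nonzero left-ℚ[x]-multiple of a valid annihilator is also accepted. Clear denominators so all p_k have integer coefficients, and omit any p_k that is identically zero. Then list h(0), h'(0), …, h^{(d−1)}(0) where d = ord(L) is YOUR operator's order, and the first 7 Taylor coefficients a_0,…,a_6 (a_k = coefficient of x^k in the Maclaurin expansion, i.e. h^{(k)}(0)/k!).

L = (1 + 9·x) + (-1 - 2·x + 3·x^2 + 4·x^3)·Dx  (order 1).
h: a_k = -1, -1, -4, 0, -16, 16, -80, …
ICs: h(0) = -1.

f: a_k = -1, -1, -5, -9, -29, -65, -181, …
L₀ from L_f via x↦r, Dx↦r'^{-1}Dx.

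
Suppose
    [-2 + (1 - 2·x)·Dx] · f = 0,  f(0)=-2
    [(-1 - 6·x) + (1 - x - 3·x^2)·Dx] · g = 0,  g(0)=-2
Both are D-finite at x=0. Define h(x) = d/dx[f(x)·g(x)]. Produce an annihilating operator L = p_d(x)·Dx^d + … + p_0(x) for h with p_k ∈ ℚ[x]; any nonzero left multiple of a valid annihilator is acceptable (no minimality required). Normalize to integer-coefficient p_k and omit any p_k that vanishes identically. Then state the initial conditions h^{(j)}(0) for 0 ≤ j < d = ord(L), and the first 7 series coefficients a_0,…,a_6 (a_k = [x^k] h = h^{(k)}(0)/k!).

f: a_k = -2, -4, -8, -16, -32, -64, -128, …
g: a_k = -2, -2, -8, -14, -38, -80, -194, …
Product ⇒ symmetric product L₀, ord ≤ 1.
h=h₀': d/dx-closure on L₀ ⇒ L.
L = (20 - 18·x - 102·x^2 - 96·x^3 + 432·x^4) + (-3 + 7·x + 27·x^2 - 70·x^3 - 30·x^4 + 108·x^5)·Dx  (order 1).
h: a_k = 12, 80, 324, 1168, 3720, 11256, 32340, …
ICs: h(0) = 12.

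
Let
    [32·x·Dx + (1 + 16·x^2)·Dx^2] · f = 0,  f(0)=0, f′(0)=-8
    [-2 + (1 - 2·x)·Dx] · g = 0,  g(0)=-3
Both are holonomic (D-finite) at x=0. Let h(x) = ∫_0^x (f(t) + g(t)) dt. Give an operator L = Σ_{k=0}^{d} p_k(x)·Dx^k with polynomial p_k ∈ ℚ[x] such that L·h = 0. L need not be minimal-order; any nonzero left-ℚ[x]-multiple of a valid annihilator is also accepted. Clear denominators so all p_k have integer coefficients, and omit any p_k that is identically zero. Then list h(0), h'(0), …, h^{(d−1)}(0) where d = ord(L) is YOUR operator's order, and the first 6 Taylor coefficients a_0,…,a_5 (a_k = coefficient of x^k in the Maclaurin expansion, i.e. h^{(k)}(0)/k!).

f: a_k = 0, -8, 0, 128/3, 0, -2048/5, …
g: a_k = -3, -6, -12, -24, -48, -96, …
f+g: L₀ = lclm(L_f,L_g), ord ≤ 2+1.
∫: right-multiply L₀ by Dx.
L = (32 - 256·x - 1536·x^2)·Dx^2 + (-14 + 32·x + 160·x^2 - 1536·x^3)·Dx^3 + (1 + 6·x + 96·x^3 - 256·x^4)·Dx^4  (order 4).
h: a_k = 0, -3, -7, -4, 14/3, -48/5, …
ICs: h(0) = 0, h′(0) = -3, h′′(0) = -14, h′′′(0) = -24.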